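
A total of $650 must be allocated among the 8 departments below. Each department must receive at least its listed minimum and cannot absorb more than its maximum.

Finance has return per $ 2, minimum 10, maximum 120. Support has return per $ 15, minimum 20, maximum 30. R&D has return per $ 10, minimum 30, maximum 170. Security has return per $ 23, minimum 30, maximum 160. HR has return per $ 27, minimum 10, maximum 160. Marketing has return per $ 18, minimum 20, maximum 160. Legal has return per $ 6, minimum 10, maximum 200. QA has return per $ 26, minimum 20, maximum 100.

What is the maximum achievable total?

Meeting every minimum uses 10+20+30+30+10+20+10+20 = 150 $, leaving 500.
Highest return per $ first: HR 27 > QA 26 > Security 23 > Marketing 18 > Support 15 > R&D 10 > Legal 6 > Finance 2.
Give HR 150 more to hit its cap of 160 → 350 left.
Give QA 80 more to hit its cap of 100 → 270 left.
Give Security 130 more to hit its cap of 160 → 140 left.
Give Marketing 140 more to hit its cap of 160 → 0 left.
Total = 2×10 + 15×20 + 10×30 + 23×160 + 27×160 + 18×160 + 6×10 + 26×100 = 14160.

14160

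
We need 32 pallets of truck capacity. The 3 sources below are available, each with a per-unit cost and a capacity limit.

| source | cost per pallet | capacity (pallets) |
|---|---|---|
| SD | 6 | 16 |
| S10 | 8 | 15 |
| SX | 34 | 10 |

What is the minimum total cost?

250

Fill from the cheapest source first.
SD (6): use full 16 → 16 pallets to go.
Take 15 from S10 at 8 → need 1 more.
Take 1 from SX at 34 to finish.
Cost = 16×6 + 15×8 + 1×34 = 250.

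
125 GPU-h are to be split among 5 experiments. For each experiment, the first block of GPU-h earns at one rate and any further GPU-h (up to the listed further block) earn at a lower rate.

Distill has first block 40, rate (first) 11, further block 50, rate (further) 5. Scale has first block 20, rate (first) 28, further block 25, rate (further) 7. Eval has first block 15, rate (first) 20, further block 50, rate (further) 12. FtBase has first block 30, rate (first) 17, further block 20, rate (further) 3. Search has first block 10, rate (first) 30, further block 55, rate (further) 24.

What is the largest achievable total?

2905

Order all 10 blocks by rate: Search/T1 30 > Scale/T1 28 > Search/T2 24 > Eval/T1 20 > FtBase/T1 17 > Eval/T2 12 > Distill/T1 11 > Scale/T2 7 > Distill/T2 5 > FtBase/T2 3.
Fill Search T1 block (10 at 30) → 115 left.
Scale T1 at 28: fill all 20 → 95 left.
Search T2 at 24: fill all 55 → 40 left.
Fill Eval T1 block (15 at 20) → 25 left.
FtBase/T1: +25 of 30 at 17; pool empty.
Total = 30×10 + 28×20 + 24×55 + 20×15 + 17×25 = 2905.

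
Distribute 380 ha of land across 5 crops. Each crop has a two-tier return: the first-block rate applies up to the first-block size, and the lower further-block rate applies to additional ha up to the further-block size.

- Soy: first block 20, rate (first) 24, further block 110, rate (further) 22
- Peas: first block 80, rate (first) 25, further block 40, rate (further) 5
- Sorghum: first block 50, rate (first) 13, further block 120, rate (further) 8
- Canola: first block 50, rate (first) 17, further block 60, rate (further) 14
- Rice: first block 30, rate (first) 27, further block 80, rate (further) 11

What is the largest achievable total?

Rank every tier by rate: Rice/tier1 27 > Peas/tier1 25 > Soy/tier1 24 > Soy/tier2 22 > Canola/tier1 17 > Canola/tier2 14 > Sorghum/tier1 13 > Rice/tier2 11 > Sorghum/tier2 8 > Peas/tier2 5.
Fill Rice tier1 block (30 at 27) → 350 left.
Fill Peas tier1 block (80 at 25) → 270 left.
Soy tier1 at 24: fill all 20 → 250 left.
Soy tier2 at 22: fill all 110 → 140 left.
Canola/tier1 (17): +50 → 90 left.
Canola/tier2 (14): +60 → 30 left.
Sorghum/tier1: +30 of 50 at 13; pool empty.
Total = 27×30 + 25×80 + 24×20 + 22×110 + 17×50 + 14×60 + 13×30 = 7790.

7790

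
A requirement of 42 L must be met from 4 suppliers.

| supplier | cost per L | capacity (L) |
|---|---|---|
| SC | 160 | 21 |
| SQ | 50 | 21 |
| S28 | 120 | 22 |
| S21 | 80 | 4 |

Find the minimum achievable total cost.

3410

Use suppliers in increasing cost order.
SQ (50): use full 21 ; 21 L to go.
Take 4 from S21 at 80 ; need 17 more.
S28 (120): take the remaining 17 ; done.
SC: unused.
Cost = 21×50 + 4×80 + 17×120 = 3410.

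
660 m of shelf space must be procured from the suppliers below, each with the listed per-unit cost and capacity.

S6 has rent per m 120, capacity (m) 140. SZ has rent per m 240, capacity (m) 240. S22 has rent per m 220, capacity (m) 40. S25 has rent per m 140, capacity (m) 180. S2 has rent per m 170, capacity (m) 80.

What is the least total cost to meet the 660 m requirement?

Cheapest first:
Take 140 from S6 at 120 — need 520 more.
Take 180 from S25 at 140 — need 340 more.
S2 (170): use full 80 — 260 m to go.
S22 (220): use full 40 — 220 m to go.
SZ at 240: take 220 of its 240 — requirement met.
Cost = 140×120 + 180×140 + 80×170 + 40×220 + 220×240 = 117200.

117200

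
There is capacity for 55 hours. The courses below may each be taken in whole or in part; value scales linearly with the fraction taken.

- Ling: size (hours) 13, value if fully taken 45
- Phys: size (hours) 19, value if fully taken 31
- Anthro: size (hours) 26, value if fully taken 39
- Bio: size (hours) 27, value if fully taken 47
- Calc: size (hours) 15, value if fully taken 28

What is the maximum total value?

Best value per unit of size first: Ling 45/13≈3.46, Calc 28/15≈1.87, Bio 47/27≈1.74, Phys 31/19≈1.63, Anthro 39/26≈1.5.
Take all of Ling (13 hours, value 45) — 42 hours left.
Take all of Calc (15 hours, value 28) — 27 hours left.
Take all of Bio (27 hours, value 47) — 0 hours left.
Total value = 120.

120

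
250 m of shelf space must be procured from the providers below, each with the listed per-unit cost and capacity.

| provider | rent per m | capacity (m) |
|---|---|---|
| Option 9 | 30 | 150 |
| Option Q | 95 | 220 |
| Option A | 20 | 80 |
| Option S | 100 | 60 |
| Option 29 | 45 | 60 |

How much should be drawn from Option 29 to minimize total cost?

Cheapest first:
Option A (20): use full 80 — 170 m to go.
Take 150 from Option 9 at 30 — need 20 more.
Take 20 from Option 29 at 45 to finish.
Option Q, Option S: unused.

20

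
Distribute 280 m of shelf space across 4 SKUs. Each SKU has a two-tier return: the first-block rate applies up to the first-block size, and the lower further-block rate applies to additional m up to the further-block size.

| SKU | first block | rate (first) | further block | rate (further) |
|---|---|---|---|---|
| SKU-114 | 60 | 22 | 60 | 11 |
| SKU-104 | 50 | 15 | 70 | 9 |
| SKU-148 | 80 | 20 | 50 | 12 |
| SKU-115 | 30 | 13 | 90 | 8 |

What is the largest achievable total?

4770

Treat each block as its own option and order by rate: SKU-114/T1 22 > SKU-148/T1 20 > SKU-104/T1 15 > SKU-115/T1 13 > SKU-148/T2 12 > SKU-114/T2 11 > SKU-104/T2 9 > SKU-115/T2 8.
SKU-114 T1 at 22: fill all 60 — 220 left.
SKU-148 T1 at 20: fill all 80 — 140 left.
SKU-104 T1 at 15: fill all 50 — 90 left.
Fill SKU-115 T1 block (30 at 13) — 60 left.
SKU-148/T2 (12): +50 — 10 left.
SKU-114/T2: +10 of 60 at 11; pool empty.
Total = 22×60 + 20×80 + 15×50 + 13×30 + 12×50 + 11×10 = 4770.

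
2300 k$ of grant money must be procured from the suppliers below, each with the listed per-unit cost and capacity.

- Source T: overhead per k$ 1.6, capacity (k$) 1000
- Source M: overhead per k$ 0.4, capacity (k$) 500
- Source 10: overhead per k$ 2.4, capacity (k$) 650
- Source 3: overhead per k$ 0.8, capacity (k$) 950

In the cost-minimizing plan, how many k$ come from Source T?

850

Use suppliers in increasing cost order.
Source M at 0.4: take all 500 k$ — 1800 still needed.
Source 3 at 0.8: take all 950 k$ — 850 still needed.
Source T at 1.6: take 850 of its 1000 — requirement met.
Source 10: unused.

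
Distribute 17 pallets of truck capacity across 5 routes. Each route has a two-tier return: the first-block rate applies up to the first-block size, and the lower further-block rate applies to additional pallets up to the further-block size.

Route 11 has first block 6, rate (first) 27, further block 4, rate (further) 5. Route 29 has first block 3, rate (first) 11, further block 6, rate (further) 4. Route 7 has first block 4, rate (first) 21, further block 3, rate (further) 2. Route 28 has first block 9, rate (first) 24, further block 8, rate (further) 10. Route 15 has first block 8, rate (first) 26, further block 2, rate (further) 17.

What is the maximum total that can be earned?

Order all 10 blocks by rate: Route 11/T1 27 > Route 15/T1 26 > Route 28/T1 24 > Route 7/T1 21 > Route 15/T2 17 > Route 29/T1 11 > Route 28/T2 10 > Route 11/T2 5 > Route 29/T2 4 > Route 7/T2 2.
Route 11 T1 at 27: fill all 6 → 11 left.
Fill Route 15 T1 block (8 at 26) → 3 left.
Route 28 T1 at 24: only 3 left, fill 3.
Total = 27×6 + 26×8 + 24×3 = 442.

442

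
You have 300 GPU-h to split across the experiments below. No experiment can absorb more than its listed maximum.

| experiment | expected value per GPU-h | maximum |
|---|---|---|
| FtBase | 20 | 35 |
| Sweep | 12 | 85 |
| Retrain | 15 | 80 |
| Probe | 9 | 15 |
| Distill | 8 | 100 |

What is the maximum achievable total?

3735

Rank by expected value per GPU-h: FtBase 20 > Retrain 15 > Sweep 12 > Probe 9 > Distill 8.
FtBase: +35 to 35 (cap) ; 265 left.
Retrain takes 80 to reach its cap of 80 ; 185 left.
Sweep takes 85 to reach its cap of 85 ; 100 left.
Give Probe 15 to hit its cap of 15 ; 85 left.
Distill has room for 100 but only 85 remain, so it gets 85.
Total = 20×35 + 12×85 + 15×80 + 9×15 + 8×85 = 3735.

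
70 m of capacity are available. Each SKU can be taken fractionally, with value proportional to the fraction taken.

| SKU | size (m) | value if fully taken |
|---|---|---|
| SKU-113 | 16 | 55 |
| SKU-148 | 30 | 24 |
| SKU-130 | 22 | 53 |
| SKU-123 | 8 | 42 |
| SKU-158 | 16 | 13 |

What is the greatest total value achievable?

169.4

Best value per unit of size first: SKU-123 42/8≈5.25, SKU-113 55/16≈3.44, SKU-130 53/22≈2.41, SKU-158 13/16≈0.812, SKU-148 24/30≈0.8.
SKU-123: take in full, 8 m for value 42 ; 62 left.
Take all of SKU-113 (16 m, value 55) ; 46 m left.
Take all of SKU-130 (22 m, value 53) ; 24 m left.
All 16 m of SKU-158 fit (value 13) ; 8 remain.
Only 8 m remain; take 8/30 of SKU-148 for value 24×8/30 = 6.4.
Total value = 169.4.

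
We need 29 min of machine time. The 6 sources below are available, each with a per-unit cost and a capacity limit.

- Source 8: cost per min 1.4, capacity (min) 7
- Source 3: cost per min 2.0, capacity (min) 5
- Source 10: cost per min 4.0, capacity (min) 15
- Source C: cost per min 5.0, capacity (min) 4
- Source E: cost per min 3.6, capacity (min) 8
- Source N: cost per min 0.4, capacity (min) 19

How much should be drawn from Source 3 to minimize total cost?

Use sources in increasing cost order.
Source N at 0.4: take all 19 min → 10 still needed.
Source 8 at 1.4: take all 7 min → 3 still needed.
Take 3 from Source 3 at 2.0 to finish.
Source E, Source 10, Source C: unused.

3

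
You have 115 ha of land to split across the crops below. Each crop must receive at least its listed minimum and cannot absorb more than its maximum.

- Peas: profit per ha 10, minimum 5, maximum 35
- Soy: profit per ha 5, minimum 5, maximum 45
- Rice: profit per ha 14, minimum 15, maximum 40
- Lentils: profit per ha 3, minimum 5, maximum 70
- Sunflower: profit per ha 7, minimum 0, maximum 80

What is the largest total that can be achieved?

Meeting every minimum uses 5+5+15+5+0 = 30 ha, leaving 85.
Highest profit per ha first: Rice 14 > Peas 10 > Sunflower 7 > Soy 5 > Lentils 3.
Rice takes 25 more to reach its cap of 40 — 60 left.
Peas: +30 to 35 (cap) — 30 left.
Only 30 left; Sunflower takes them to reach 30.
Total = 10×35 + 5×5 + 14×40 + 3×5 + 7×30 = 1160.

1160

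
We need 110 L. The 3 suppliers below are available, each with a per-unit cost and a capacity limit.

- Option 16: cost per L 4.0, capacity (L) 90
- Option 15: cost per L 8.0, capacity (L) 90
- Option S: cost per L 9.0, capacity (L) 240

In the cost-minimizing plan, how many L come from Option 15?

20

Use suppliers in increasing cost order.
Option 16 (4.0): use full 90 → 20 L to go.
Option 15 (8.0): take the remaining 20 → done.
Option S: unused.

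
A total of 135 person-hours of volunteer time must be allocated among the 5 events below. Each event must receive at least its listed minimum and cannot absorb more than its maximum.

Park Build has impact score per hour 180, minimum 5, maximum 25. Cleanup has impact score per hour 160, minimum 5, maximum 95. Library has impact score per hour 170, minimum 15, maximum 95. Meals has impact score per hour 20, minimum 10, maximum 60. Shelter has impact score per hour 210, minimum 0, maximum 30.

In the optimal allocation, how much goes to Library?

Meeting every minimum uses 5+5+15+10+0 = 35 person-hours, leaving 100.
Rank by impact score per hour: Shelter 210 > Park Build 180 > Library 170 > Cleanup 160 > Meals 20.
Shelter: +30 to 30 (cap) ; 70 left.
Park Build: +20 to 25 (cap) ; 50 left.
Only 50 left; Library takes them to reach 65.

65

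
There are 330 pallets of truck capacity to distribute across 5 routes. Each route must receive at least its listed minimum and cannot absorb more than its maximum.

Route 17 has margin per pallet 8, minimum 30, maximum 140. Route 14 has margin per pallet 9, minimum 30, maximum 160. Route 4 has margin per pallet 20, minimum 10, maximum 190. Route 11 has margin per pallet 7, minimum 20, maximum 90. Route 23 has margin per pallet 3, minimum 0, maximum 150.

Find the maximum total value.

Meeting every minimum uses 30+30+10+20+0 = 90 pallets, leaving 240.
Order the routes by margin per pallet: Route 4 20 > Route 14 9 > Route 17 8 > Route 11 7 > Route 23 3.
Route 4 takes 180 more to reach its cap of 190 ; 60 left.
Only 60 left; Route 14 takes them to reach 90.
Total = 8×30 + 9×90 + 20×190 + 7×20 = 4990.

4990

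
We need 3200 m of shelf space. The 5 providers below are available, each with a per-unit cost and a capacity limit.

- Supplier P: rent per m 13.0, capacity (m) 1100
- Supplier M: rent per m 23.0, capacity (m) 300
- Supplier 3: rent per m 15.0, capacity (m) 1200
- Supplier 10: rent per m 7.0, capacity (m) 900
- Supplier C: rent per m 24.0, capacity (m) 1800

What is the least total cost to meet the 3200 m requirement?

38600

Use providers in increasing cost order.
Take 900 from Supplier 10 at 7.0 → need 2300 more.
Take 1100 from Supplier P at 13.0 → need 1200 more.
Supplier 3 (15.0): use full 1200 → 0 m to go.
Supplier M, Supplier C: unused.
Cost = 900×7.0 + 1100×13.0 + 1200×15.0 = 38600.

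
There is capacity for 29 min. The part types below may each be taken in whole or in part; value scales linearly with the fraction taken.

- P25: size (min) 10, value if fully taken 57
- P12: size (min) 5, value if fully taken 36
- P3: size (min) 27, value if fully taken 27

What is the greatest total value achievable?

107

Rank by value-to-size ratio: P12 36/5≈7.2, P25 57/10≈5.7, P3 27/27≈1.
Take all of P12 (5 min, value 36) → 24 min left.
Take all of P25 (10 min, value 57) → 14 min left.
Fill the last 14 min with part of P3: 14/27 of it earns 14.
Total value = 107.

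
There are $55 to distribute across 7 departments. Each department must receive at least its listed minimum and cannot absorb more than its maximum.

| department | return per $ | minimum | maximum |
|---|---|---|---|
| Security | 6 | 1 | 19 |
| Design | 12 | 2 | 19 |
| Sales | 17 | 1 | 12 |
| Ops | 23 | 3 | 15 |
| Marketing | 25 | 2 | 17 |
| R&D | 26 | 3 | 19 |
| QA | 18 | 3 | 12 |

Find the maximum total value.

Meeting every minimum uses 1+2+1+3+2+3+3 = 15 $, leaving 40.
Order the departments by return per $: R&D 26 > Marketing 25 > Ops 23 > QA 18 > Sales 17 > Design 12 > Security 6.
R&D takes 16 more to reach its cap of 19 ; 24 left.
Give Marketing 15 more to hit its cap of 17 ; 9 left.
Ops: +9 (room for 12) → 12. Pool exhausted.
Total = 6×1 + 12×2 + 17×1 + 23×12 + 25×17 + 26×19 + 18×3 = 1296.

1296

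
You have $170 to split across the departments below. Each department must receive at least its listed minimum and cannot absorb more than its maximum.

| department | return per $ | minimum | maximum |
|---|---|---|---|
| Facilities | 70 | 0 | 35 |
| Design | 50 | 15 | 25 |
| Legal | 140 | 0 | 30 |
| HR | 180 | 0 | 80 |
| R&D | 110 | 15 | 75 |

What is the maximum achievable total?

Meeting every minimum uses 0+15+0+0+15 = 30 $, leaving 140.
Highest return per $ first: HR 180 > Legal 140 > R&D 110 > Facilities 70 > Design 50.
HR: +80 to 80 (cap) ; 60 left.
Legal takes 30 more to reach its cap of 30 ; 30 left.
R&D: +30 (room for 60) → 45. Pool exhausted.
Total = 50×15 + 140×30 + 180×80 + 110×45 = 24300.

24300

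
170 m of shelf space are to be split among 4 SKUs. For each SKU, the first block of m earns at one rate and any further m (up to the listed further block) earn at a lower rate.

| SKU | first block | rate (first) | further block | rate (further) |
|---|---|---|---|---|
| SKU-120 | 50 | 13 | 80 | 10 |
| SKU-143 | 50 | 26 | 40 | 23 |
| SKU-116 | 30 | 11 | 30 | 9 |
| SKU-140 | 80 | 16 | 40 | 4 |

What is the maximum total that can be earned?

Order all 8 blocks by rate: SKU-143/tier1 26 > SKU-143/tier2 23 > SKU-140/tier1 16 > SKU-120/tier1 13 > SKU-116/tier1 11 > SKU-120/tier2 10 > SKU-116/tier2 9 > SKU-140/tier2 4.
SKU-143 tier1 at 26: fill all 50 → 120 left.
Fill SKU-143 tier2 block (40 at 23) → 80 left.
SKU-140/tier1 (16): +80 → 0 left.
Total = 26×50 + 23×40 + 16×80 = 3500.

3500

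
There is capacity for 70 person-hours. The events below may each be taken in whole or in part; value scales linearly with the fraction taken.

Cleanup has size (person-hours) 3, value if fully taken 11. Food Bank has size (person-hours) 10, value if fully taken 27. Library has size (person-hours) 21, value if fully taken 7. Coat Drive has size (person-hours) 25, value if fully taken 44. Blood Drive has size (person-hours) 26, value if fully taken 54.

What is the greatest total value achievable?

138

Sort by value density: Cleanup 11/3≈3.67, Food Bank 27/10≈2.7, Blood Drive 54/26≈2.08, Coat Drive 44/25≈1.76, Library 7/21≈0.333.
Take all of Cleanup (3 person-hours, value 11) — 67 person-hours left.
Take all of Food Bank (10 person-hours, value 27) — 57 person-hours left.
All 26 person-hours of Blood Drive fit (value 54) — 31 remain.
Coat Drive: take in full, 25 person-hours for value 44 — 6 left.
Fill the last 6 person-hours with part of Library: 6/21 of it earns 2.
Total value = 138.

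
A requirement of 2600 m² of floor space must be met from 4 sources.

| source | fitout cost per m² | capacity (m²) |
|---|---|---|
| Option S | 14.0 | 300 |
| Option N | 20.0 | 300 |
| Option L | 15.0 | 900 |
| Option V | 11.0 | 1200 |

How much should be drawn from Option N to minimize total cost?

200

Cheapest first:
Option V at 11.0: take all 1200 m² — 1400 still needed.
Option S at 14.0: take all 300 m² — 1100 still needed.
Option L at 15.0: take all 900 m² — 200 still needed.
Option N at 20.0: take 200 of its 300 — requirement met.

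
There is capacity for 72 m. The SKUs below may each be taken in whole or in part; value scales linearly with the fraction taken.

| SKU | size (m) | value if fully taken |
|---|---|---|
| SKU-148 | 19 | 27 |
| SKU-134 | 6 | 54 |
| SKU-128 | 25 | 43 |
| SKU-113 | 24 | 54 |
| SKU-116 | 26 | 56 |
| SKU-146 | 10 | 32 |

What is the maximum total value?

Rank by value-to-size ratio: SKU-134 54/6≈9, SKU-146 32/10≈3.2, SKU-113 54/24≈2.25, SKU-116 56/26≈2.15, SKU-128 43/25≈1.72, SKU-148 27/19≈1.42.
All 6 m of SKU-134 fit (value 54) → 66 remain.
Take all of SKU-146 (10 m, value 32) → 56 m left.
SKU-113: take in full, 24 m for value 54 → 32 left.
All 26 m of SKU-116 fit (value 56) → 6 remain.
Only 6 m remain; take 6/25 of SKU-128 for value 43×6/25 = 10.32.
Total value = 206.32.

206.32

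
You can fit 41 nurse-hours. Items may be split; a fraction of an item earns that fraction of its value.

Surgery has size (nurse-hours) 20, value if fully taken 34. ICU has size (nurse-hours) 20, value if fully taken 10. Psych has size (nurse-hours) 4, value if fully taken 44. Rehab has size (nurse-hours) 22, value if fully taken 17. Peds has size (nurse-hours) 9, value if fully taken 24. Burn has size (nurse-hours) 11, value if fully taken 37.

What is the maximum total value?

Best value per unit of size first: Psych 44/4≈11, Burn 37/11≈3.36, Peds 24/9≈2.67, Surgery 34/20≈1.7, Rehab 17/22≈0.773, ICU 10/20≈0.5.
Psych: take in full, 4 nurse-hours for value 44 — 37 left.
Take all of Burn (11 nurse-hours, value 37) — 26 nurse-hours left.
Peds: take in full, 9 nurse-hours for value 24 — 17 left.
Fill the last 17 nurse-hours with part of Surgery: 17/20 of it earns 28.9.
Total value = 133.9.

133.9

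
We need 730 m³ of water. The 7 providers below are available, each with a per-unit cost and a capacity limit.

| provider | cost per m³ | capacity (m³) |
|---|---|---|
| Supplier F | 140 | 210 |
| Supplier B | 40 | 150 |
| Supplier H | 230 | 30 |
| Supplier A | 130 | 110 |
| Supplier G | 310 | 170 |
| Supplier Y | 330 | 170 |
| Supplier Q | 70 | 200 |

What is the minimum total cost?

Use providers in increasing cost order.
Supplier B (40): use full 150 → 580 m³ to go.
Supplier Q at 70: take all 200 m³ → 380 still needed.
Supplier A at 130: take all 110 m³ → 270 still needed.
Take 210 from Supplier F at 140 → need 60 more.
Supplier H at 230: take all 30 m³ → 30 still needed.
Supplier G (310): take the remaining 30 → done.
Supplier Y: unused.
Cost = 150×40 + 200×70 + 110×130 + 210×140 + 30×230 + 30×310 = 79900.

79900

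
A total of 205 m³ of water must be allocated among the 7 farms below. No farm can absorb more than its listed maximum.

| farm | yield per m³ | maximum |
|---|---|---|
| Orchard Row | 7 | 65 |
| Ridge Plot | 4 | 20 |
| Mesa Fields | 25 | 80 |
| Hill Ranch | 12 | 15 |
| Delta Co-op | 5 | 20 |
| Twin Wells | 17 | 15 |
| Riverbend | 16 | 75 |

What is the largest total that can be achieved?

Rank by yield per m³: Mesa Fields 25 > Twin Wells 17 > Riverbend 16 > Hill Ranch 12 > Orchard Row 7 > Delta Co-op 5 > Ridge Plot 4.
Mesa Fields takes 80 to reach its cap of 80 → 125 left.
Give Twin Wells 15 to hit its cap of 15 → 110 left.
Give Riverbend 75 to hit its cap of 75 → 35 left.
Hill Ranch: +15 to 15 (cap) → 20 left.
Only 20 left; Orchard Row takes them to reach 20.
Total = 7×20 + 25×80 + 12×15 + 17×15 + 16×75 = 3775.

3775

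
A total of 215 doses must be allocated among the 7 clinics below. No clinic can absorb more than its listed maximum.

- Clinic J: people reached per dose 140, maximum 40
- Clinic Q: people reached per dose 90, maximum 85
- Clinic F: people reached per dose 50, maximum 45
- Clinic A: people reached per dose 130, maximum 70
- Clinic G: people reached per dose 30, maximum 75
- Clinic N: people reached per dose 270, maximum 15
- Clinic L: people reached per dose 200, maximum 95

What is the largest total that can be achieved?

37100

Highest people reached per dose first: Clinic N 270 > Clinic L 200 > Clinic J 140 > Clinic A 130 > Clinic Q 90 > Clinic F 50 > Clinic G 30.
Give Clinic N 15 to hit its cap of 15 ; 200 left.
Clinic L takes 95 to reach its cap of 95 ; 105 left.
Give Clinic J 40 to hit its cap of 40 ; 65 left.
Clinic A has room for 70 but only 65 remain, so it gets 65.
Total = 140×40 + 130×65 + 270×15 + 200×95 = 37100.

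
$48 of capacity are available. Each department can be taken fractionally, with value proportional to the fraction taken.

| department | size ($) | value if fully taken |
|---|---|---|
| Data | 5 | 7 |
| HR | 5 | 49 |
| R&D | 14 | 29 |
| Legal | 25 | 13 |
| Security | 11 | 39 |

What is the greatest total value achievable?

Rank by value-to-size ratio: HR 49/5≈9.8, Security 39/11≈3.55, R&D 29/14≈2.07, Data 7/5≈1.4, Legal 13/25≈0.52.
HR: take in full, 5 $ for value 49 ; 43 left.
Security: take in full, 11 $ for value 39 ; 32 left.
Take all of R&D (14 $, value 29) ; 18 $ left.
Take all of Data (5 $, value 7) ; 13 $ left.
Fill the last 13 $ with part of Legal: 13/25 of it earns 6.76.
Total value = 130.76.

130.76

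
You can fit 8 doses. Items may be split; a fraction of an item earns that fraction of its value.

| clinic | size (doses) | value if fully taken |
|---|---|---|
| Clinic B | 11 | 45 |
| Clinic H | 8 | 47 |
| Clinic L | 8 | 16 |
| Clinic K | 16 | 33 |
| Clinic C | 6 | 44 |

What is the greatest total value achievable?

55.75

Sort by value density: Clinic C 44/6≈7.33, Clinic H 47/8≈5.88, Clinic B 45/11≈4.09, Clinic K 33/16≈2.06, Clinic L 16/8≈2.
Clinic C: take in full, 6 doses for value 44 ; 2 left.
2 doses left: a 2/8 share of Clinic H gives 47×2/8 = 11.75.
Total value = 55.75.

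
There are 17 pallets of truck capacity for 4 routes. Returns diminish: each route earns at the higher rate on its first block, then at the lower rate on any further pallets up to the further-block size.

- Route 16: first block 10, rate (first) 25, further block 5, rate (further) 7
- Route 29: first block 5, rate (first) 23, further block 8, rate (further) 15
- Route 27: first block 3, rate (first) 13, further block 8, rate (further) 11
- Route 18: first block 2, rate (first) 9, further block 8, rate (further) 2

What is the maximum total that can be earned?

Rank every tier by rate: Route 16/tier1 25 > Route 29/tier1 23 > Route 29/tier2 15 > Route 27/tier1 13 > Route 27/tier2 11 > Route 18/tier1 9 > Route 16/tier2 7 > Route 18/tier2 2.
Route 16 tier1 at 25: fill all 10 → 7 left.
Route 29/tier1 (23): +5 → 2 left.
Route 29 tier2 at 15: only 2 left, fill 2.
Total = 25×10 + 23×5 + 15×2 = 395.

395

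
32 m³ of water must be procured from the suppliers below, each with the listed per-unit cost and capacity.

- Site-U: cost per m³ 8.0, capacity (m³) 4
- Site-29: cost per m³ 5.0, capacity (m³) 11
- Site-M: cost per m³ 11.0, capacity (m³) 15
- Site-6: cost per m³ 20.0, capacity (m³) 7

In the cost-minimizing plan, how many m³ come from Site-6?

Fill from the cheapest supplier first.
Site-29 at 5.0: take all 11 m³ — 21 still needed.
Site-U (8.0): use full 4 — 17 m³ to go.
Site-M at 11.0: take all 15 m³ — 2 still needed.
Take 2 from Site-6 at 20.0 to finish.

2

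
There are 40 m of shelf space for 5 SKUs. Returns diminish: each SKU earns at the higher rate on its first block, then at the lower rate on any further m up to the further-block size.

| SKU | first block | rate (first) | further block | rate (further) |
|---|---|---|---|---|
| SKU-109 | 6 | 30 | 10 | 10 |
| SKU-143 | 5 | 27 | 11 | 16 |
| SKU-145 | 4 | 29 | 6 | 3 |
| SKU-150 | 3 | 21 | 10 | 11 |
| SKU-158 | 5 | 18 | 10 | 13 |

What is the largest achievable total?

Rank every tier by rate: SKU-109/tier1 30 > SKU-145/tier1 29 > SKU-143/tier1 27 > SKU-150/tier1 21 > SKU-158/tier1 18 > SKU-143/tier2 16 > SKU-158/tier2 13 > SKU-150/tier2 11 > SKU-109/tier2 10 > SKU-145/tier2 3.
SKU-109/tier1 (30): +6 ; 34 left.
SKU-145 tier1 at 29: fill all 4 ; 30 left.
SKU-143 tier1 at 27: fill all 5 ; 25 left.
Fill SKU-150 tier1 block (3 at 21) ; 22 left.
SKU-158/tier1 (18): +5 ; 17 left.
SKU-143 tier2 at 16: fill all 11 ; 6 left.
SKU-158 tier2 at 13: only 6 left, fill 6.
Total = 30×6 + 29×4 + 27×5 + 21×3 + 18×5 + 16×11 + 13×6 = 838.

838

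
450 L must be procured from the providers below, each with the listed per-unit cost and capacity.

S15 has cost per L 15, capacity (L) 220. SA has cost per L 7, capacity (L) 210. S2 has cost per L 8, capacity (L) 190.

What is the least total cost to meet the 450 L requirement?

Use providers in increasing cost order.
SA at 7: take all 210 L ; 240 still needed.
S2 at 8: take all 190 L ; 50 still needed.
S15 (15): take the remaining 50 ; done.
Cost = 210×7 + 190×8 + 50×15 = 3740.

3740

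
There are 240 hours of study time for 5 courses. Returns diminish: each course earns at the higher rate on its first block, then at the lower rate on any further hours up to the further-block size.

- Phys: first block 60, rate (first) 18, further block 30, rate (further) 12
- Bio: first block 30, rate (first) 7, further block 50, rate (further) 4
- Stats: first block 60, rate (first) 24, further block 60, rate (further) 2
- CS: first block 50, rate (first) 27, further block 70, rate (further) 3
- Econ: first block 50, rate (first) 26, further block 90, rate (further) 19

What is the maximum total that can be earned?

Order all 10 blocks by rate: CS/first 27 > Econ/first 26 > Stats/first 24 > Econ/second 19 > Phys/first 18 > Phys/second 12 > Bio/first 7 > Bio/second 4 > CS/second 3 > Stats/second 2.
CS/first (27): +50 ; 190 left.
Econ first at 26: fill all 50 ; 140 left.
Stats/first (24): +60 ; 80 left.
Econ/second: +80 of 90 at 19; pool empty.
Total = 27×50 + 26×50 + 24×60 + 19×80 = 5610.

5610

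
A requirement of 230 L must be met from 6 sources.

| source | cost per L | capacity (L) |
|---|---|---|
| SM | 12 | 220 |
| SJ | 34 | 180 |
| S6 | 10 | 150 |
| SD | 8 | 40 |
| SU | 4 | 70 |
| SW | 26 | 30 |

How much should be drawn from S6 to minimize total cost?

120

Fill from the cheapest source first.
SU at 4: take all 70 L — 160 still needed.
Take 40 from SD at 8 — need 120 more.
Take 120 from S6 at 10 to finish.
SM, SW, SJ: unused.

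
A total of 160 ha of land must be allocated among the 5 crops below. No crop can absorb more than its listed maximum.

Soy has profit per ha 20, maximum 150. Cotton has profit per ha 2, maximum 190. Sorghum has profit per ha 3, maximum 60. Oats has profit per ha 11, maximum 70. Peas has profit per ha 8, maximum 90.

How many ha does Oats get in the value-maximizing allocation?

10

Highest profit per ha first: Soy 20 > Oats 11 > Peas 8 > Sorghum 3 > Cotton 2.
Give Soy 150 to hit its cap of 150 — 10 left.
Only 10 left; Oats takes them to reach 10.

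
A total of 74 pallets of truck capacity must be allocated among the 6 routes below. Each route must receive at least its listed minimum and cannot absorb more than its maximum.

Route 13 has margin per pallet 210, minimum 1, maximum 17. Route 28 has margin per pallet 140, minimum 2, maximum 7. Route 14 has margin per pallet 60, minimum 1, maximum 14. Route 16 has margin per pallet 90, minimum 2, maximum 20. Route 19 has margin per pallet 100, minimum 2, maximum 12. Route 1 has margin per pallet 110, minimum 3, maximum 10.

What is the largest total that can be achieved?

Meeting every minimum uses 1+2+1+2+2+3 = 11 pallets, leaving 63.
Rank by margin per pallet: Route 13 210 > Route 28 140 > Route 1 110 > Route 19 100 > Route 16 90 > Route 14 60.
Give Route 13 16 more to hit its cap of 17 ; 47 left.
Give Route 28 5 more to hit its cap of 7 ; 42 left.
Route 1: +7 to 10 (cap) ; 35 left.
Route 19: +10 to 12 (cap) ; 25 left.
Route 16 takes 18 more to reach its cap of 20 ; 7 left.
Route 14 has room for 13 more but only 7 remain, so it gets 8.
Total = 210×17 + 140×7 + 60×8 + 90×20 + 100×12 + 110×10 = 9130.

9130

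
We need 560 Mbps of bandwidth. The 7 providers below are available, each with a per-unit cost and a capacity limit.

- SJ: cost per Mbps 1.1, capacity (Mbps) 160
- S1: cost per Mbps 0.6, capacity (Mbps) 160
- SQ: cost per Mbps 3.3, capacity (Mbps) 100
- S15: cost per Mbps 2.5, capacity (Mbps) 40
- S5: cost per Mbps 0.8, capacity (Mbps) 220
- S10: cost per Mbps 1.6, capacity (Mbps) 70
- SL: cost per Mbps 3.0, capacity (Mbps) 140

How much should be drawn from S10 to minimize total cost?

20

Cheapest first:
Take 160 from S1 at 0.6 ; need 400 more.
S5 at 0.8: take all 220 Mbps ; 180 still needed.
SJ (1.1): use full 160 ; 20 Mbps to go.
S10 at 1.6: take 20 of its 70 ; requirement met.
S15, SL, SQ: unused.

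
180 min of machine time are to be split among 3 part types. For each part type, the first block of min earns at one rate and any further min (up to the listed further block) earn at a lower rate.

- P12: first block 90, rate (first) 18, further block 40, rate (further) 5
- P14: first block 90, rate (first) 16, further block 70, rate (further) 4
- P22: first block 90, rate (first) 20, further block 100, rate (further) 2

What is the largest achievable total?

Rank every tier by rate: P22/first 20 > P12/first 18 > P14/first 16 > P12/second 5 > P14/second 4 > P22/second 2.
P22/first (20): +90 → 90 left.
P12/first (18): +90 → 0 left.
Total = 20×90 + 18×90 = 3420.

3420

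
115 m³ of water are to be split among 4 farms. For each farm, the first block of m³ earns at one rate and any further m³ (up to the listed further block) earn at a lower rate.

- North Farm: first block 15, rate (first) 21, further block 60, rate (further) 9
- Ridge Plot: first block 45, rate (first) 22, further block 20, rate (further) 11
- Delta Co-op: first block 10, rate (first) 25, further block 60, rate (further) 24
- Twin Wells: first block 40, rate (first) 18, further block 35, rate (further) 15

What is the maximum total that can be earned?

Order all 8 blocks by rate: Delta Co-op/tier1 25 > Delta Co-op/tier2 24 > Ridge Plot/tier1 22 > North Farm/tier1 21 > Twin Wells/tier1 18 > Twin Wells/tier2 15 > Ridge Plot/tier2 11 > North Farm/tier2 9.
Delta Co-op/tier1 (25): +10 → 105 left.
Fill Delta Co-op tier2 block (60 at 24) → 45 left.
Fill Ridge Plot tier1 block (45 at 22) → 0 left.
Total = 25×10 + 24×60 + 22×45 = 2680.

2680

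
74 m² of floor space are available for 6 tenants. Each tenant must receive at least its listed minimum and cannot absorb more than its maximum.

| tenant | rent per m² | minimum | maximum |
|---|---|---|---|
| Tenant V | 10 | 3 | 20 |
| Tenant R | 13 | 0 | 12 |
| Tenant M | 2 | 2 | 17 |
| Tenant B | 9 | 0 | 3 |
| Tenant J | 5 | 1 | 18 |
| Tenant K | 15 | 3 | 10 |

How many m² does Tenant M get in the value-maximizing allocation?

11

Meeting every minimum uses 3+0+2+0+1+3 = 9 m², leaving 65.
Order the tenants by rent per m²: Tenant K 15 > Tenant R 13 > Tenant V 10 > Tenant B 9 > Tenant J 5 > Tenant M 2.
Tenant K: +7 to 10 (cap) ; 58 left.
Tenant R takes 12 more to reach its cap of 12 ; 46 left.
Give Tenant V 17 more to hit its cap of 20 ; 29 left.
Give Tenant B 3 more to hit its cap of 3 ; 26 left.
Tenant J takes 17 more to reach its cap of 18 ; 9 left.
Tenant M has room for 15 more but only 9 remain, so it gets 11.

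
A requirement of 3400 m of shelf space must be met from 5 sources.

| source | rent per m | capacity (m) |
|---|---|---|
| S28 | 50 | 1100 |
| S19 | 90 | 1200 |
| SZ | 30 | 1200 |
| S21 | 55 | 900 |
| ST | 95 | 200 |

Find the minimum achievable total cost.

158500

Fill from the cheapest source first.
Take 1200 from SZ at 30 → need 2200 more.
Take 1100 from S28 at 50 → need 1100 more.
S21 at 55: take all 900 m → 200 still needed.
Take 200 from S19 at 90 to finish.
ST: unused.
Cost = 1200×30 + 1100×50 + 900×55 + 200×90 = 158500.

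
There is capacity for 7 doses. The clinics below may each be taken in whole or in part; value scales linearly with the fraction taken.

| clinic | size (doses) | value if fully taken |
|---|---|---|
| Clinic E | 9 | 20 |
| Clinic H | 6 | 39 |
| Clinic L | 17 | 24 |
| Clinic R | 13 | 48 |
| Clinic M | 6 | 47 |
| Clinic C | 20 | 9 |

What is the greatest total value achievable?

Sort by value density: Clinic M 47/6≈7.83, Clinic H 39/6≈6.5, Clinic R 48/13≈3.69, Clinic E 20/9≈2.22, Clinic L 24/17≈1.41, Clinic C 9/20≈0.45.
Take all of Clinic M (6 doses, value 47) — 1 doses left.
Fill the last 1 doses with part of Clinic H: 1/6 of it earns 6.5.
Total value = 53.5.

53.5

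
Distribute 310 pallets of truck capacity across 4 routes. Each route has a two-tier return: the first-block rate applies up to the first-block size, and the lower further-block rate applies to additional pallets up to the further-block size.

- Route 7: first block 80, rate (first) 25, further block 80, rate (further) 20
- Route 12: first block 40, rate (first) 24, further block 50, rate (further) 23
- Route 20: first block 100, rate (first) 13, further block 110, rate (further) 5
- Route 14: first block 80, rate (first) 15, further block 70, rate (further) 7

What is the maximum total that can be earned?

Rank every tier by rate: Route 7/tier1 25 > Route 12/tier1 24 > Route 12/tier2 23 > Route 7/tier2 20 > Route 14/tier1 15 > Route 20/tier1 13 > Route 14/tier2 7 > Route 20/tier2 5.
Route 7 tier1 at 25: fill all 80 ; 230 left.
Route 12/tier1 (24): +40 ; 190 left.
Route 12/tier2 (23): +50 ; 140 left.
Fill Route 7 tier2 block (80 at 20) ; 60 left.
60 remain; put them into Route 14 tier1 at 15.
Total = 25×80 + 24×40 + 23×50 + 20×80 + 15×60 = 6610.

6610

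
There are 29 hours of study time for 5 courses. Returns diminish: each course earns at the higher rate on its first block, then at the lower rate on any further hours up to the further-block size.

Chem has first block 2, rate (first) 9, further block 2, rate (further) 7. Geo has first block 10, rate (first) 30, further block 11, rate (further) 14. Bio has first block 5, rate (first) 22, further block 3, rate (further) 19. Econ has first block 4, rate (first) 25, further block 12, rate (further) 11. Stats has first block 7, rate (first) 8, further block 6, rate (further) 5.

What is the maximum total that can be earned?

Rank every tier by rate: Geo/tier1 30 > Econ/tier1 25 > Bio/tier1 22 > Bio/tier2 19 > Geo/tier2 14 > Econ/tier2 11 > Chem/tier1 9 > Stats/tier1 8 > Chem/tier2 7 > Stats/tier2 5.
Fill Geo tier1 block (10 at 30) — 19 left.
Fill Econ tier1 block (4 at 25) — 15 left.
Bio tier1 at 22: fill all 5 — 10 left.
Bio/tier2 (19): +3 — 7 left.
Geo/tier2: +7 of 11 at 14; pool empty.
Total = 30×10 + 25×4 + 22×5 + 19×3 + 14×7 = 665.

665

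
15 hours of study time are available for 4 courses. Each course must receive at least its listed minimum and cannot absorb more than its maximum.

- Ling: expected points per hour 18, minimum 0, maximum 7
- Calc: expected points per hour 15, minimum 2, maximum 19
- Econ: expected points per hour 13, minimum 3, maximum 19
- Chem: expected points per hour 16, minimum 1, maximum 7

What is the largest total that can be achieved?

Meeting every minimum uses 0+2+3+1 = 6 hours, leaving 9.
Order the courses by expected points per hour: Ling 18 > Chem 16 > Calc 15 > Econ 13.
Give Ling 7 more to hit its cap of 7 ; 2 left.
Chem has room for 6 more but only 2 remain, so it gets 3.
Total = 18×7 + 15×2 + 13×3 + 16×3 = 243.

243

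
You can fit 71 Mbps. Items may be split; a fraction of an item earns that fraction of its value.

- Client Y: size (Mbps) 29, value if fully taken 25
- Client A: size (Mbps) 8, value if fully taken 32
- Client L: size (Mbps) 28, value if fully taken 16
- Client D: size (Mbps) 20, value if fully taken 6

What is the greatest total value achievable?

74.8

Sort by value density: Client A 32/8≈4, Client Y 25/29≈0.862, Client L 16/28≈0.571, Client D 6/20≈0.3.
All 8 Mbps of Client A fit (value 32) ; 63 remain.
Client Y: take in full, 29 Mbps for value 25 ; 34 left.
Take all of Client L (28 Mbps, value 16) ; 6 Mbps left.
Fill the last 6 Mbps with part of Client D: 6/20 of it earns 1.8.
Total value = 74.8.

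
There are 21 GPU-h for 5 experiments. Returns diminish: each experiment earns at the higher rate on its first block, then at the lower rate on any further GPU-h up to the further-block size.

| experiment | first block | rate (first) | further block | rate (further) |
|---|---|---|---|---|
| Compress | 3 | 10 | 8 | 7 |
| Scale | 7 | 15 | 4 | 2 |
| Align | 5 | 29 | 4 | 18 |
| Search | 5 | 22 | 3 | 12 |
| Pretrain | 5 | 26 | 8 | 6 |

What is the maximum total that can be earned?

Rank every tier by rate: Align/tier1 29 > Pretrain/tier1 26 > Search/tier1 22 > Align/tier2 18 > Scale/tier1 15 > Search/tier2 12 > Compress/tier1 10 > Compress/tier2 7 > Pretrain/tier2 6 > Scale/tier2 2.
Align tier1 at 29: fill all 5 ; 16 left.
Pretrain/tier1 (26): +5 ; 11 left.
Search tier1 at 22: fill all 5 ; 6 left.
Fill Align tier2 block (4 at 18) ; 2 left.
Scale tier1 at 15: only 2 left, fill 2.
Total = 29×5 + 26×5 + 22×5 + 18×4 + 15×2 = 487.

487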